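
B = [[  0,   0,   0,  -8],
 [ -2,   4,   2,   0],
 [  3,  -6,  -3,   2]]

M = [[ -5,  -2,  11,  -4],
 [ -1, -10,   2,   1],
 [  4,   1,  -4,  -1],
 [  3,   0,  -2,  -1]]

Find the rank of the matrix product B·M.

2

First compute BM:
[[-24,   0,  16,   8],
 [ 14, -34, -22,  10],
 [-15,  51,  29, -17]]
Now row reduce the product.
R2 ← R2 + (7/12)·R1: [0, -34, -38/3, 44/3]
R3 ← R3 − (5/8)·R1: [0, 51, 19, -22]
R3 ← R3 + (3/2)·R2: [0, 0, 0, 0]
2 nonzero rows, so rank(BM) = 2.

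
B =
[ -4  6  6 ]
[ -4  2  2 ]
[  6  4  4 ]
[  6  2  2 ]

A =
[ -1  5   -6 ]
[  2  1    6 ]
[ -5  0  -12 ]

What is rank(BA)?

First compute BA:
[[-14, -14, -12],
 [ -2, -18,  12],
 [-18,  34, -60],
 [-12,  32, -48]]
Now row reduce the product.
R2 ← R2 − (1/7)·R1: [0, -16, 96/7]
R3 ← R3 − (9/7)·R1: [0, 52, -312/7]
R4 ← R4 − (6/7)·R1: [0, 44, -264/7]
R3 ← R3 + (13/4)·R2: [0, 0, 0]
R4 ← R4 + (11/4)·R2: [0, 0, 0]
2 nonzero rows, so rank(BA) = 2.

2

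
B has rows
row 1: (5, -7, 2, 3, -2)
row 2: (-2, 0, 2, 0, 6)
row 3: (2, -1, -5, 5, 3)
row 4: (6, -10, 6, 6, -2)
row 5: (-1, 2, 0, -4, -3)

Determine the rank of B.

Row reduce to echelon form.
R2 ← R2 + (2/5)·R1: [0, -14/5, 14/5, 6/5, 26/5]
R3 ← R3 − (2/5)·R1: [0, 9/5, -29/5, 19/5, 19/5]
R4 ← R4 − (6/5)·R1: [0, -8/5, 18/5, 12/5, 2/5]
R5 ← R5 + (1/5)·R1: [0, 3/5, 2/5, -17/5, -17/5]
R3 ← R3 + (9/14)·R2: [0, 0, -4, 32/7, 50/7]
R4 ← R4 − (4/7)·R2: [0, 0, 2, 12/7, -18/7]
R5 ← R5 + (3/14)·R2: [0, 0, 1, -22/7, -16/7]
R4 ← R4 + (1/2)·R3: [0, 0, 0, 4, 1]
R5 ← R5 + (1/4)·R3: [0, 0, 0, -2, -1/2]
R5 ← R5 + (1/2)·R4: [0, 0, 0, 0, 0]
Echelon form has 4 nonzero rows, so rank(B) = 4.

4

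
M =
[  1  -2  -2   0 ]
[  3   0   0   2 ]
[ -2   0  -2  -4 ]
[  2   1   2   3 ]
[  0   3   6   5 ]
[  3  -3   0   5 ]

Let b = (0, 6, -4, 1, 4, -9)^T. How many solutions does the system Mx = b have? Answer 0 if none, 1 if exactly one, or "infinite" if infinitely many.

0

Row reduce the augmented matrix [M | b].
R2 ← R2 − (3)·R1: [0, 6, 6, 2, 6]
R3 ← R3 + (2)·R1: [0, -4, -6, -4, -4]
R4 ← R4 − (2)·R1: [0, 5, 6, 3, 1]
R6 ← R6 − (3)·R1: [0, 3, 6, 5, -9]
R3 ← R3 + (2/3)·R2: [0, 0, -2, -8/3, 0]
R4 ← R4 − (5/6)·R2: [0, 0, 1, 4/3, -4]
R5 ← R5 − (1/2)·R2: [0, 0, 3, 4, 1]
R6 ← R6 − (1/2)·R2: [0, 0, 3, 4, -12]
R4 ← R4 + (1/2)·R3: [0, 0, 0, 0, -4]
R5 ← R5 + (3/2)·R3: [0, 0, 0, 0, 1]
R6 ← R6 + (3/2)·R3: [0, 0, 0, 0, -12]
R5 ← R5 + (1/4)·R4: [0, 0, 0, 0, 0]
R6 ← R6 − (3)·R4: [0, 0, 0, 0, 0]
The echelon form has 4 nonzero rows; the last pivot sits in the augmented column, so rank(M) = 3 but rank([M|b]) = 4.
Since the ranks differ, the system is inconsistent.
It has no solutions.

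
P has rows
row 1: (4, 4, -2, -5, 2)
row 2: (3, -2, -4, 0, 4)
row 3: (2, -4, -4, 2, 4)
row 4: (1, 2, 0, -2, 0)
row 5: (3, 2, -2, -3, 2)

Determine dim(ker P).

3

Row reduce to echelon form.
R2 ← R2 − (3/4)·R1: [0, -5, -5/2, 15/4, 5/2]
R3 ← R3 − (1/2)·R1: [0, -6, -3, 9/2, 3]
R4 ← R4 − (1/4)·R1: [0, 1, 1/2, -3/4, -1/2]
R5 ← R5 − (3/4)·R1: [0, -1, -1/2, 3/4, 1/2]
R3 ← R3 − (6/5)·R2: [0, 0, 0, 0, 0]
R4 ← R4 + (1/5)·R2: [0, 0, 0, 0, 0]
R5 ← R5 − (1/5)·R2: [0, 0, 0, 0, 0]
2 nonzero rows, so rank(P) = 2.
P has 5 columns; by rank–nullity, nullity = 5 − 2 = 3.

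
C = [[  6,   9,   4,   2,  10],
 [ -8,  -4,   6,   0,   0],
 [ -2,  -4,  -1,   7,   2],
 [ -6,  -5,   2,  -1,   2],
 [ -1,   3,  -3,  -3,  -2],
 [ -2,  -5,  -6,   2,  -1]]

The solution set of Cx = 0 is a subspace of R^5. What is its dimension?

Row reduce to echelon form.
R2 ← R2 + (4/3)·R1: [0, 8, 34/3, 8/3, 40/3]
R3 ← R3 + (1/3)·R1: [0, -1, 1/3, 23/3, 16/3]
R4 ← R4 + R1: [0, 4, 6, 1, 12]
R5 ← R5 + (1/6)·R1: [0, 9/2, -7/3, -8/3, -1/3]
R6 ← R6 + (1/3)·R1: [0, -2, -14/3, 8/3, 7/3]
R3 ← R3 + (1/8)·R2: [0, 0, 7/4, 8, 7]
R4 ← R4 − (1/2)·R2: [0, 0, 1/3, -1/3, 16/3]
R5 ← R5 − (9/16)·R2: [0, 0, -209/24, -25/6, -47/6]
R6 ← R6 + (1/4)·R2: [0, 0, -11/6, 10/3, 17/3]
R4 ← R4 − (4/21)·R3: [0, 0, 0, -13/7, 4]
R5 ← R5 + (209/42)·R3: [0, 0, 0, 499/14, 27]
R6 ← R6 + (22/21)·R3: [0, 0, 0, 82/7, 13]
R5 ← R5 + (499/26)·R4: [0, 0, 0, 0, 1349/13]
R6 ← R6 + (82/13)·R4: [0, 0, 0, 0, 497/13]
R6 ← R6 − (7/19)·R5: [0, 0, 0, 0, 0]
5 nonzero rows, so rank(C) = 5.
C has 5 columns; by rank–nullity, nullity = 5 − 5 = 0.

0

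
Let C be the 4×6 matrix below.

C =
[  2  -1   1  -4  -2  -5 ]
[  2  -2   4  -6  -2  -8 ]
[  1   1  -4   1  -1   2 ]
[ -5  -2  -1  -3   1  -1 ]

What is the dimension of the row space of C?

3

Row reduce to echelon form.
R2 ← R2 − R1: [0, -1, 3, -2, 0, -3]
R3 ← R3 − (1/2)·R1: [0, 3/2, -9/2, 3, 0, 9/2]
R4 ← R4 + (5/2)·R1: [0, -9/2, 3/2, -13, -4, -27/2]
R3 ← R3 + (3/2)·R2: [0, 0, 0, 0, 0, 0]
R4 ← R4 − (9/2)·R2: [0, 0, -12, -4, -4, 0]
Swap R3 ↔ R4
Echelon form has 3 nonzero rows, so rank(C) = 3.
The row space has dimension equal to the rank: 3.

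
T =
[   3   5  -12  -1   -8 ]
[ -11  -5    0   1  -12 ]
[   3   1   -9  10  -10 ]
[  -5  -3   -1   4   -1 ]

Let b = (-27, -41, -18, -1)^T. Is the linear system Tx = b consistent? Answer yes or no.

Row reduce the augmented matrix [T | b].
R2 ← R2 + (11/3)·R1: [0, 40/3, -44, -8/3, -124/3, -140]
R3 ← R3 − R1: [0, -4, 3, 11, -2, 9]
R4 ← R4 + (5/3)·R1: [0, 16/3, -21, 7/3, -43/3, -46]
R3 ← R3 + (3/10)·R2: [0, 0, -51/5, 51/5, -72/5, -33]
R4 ← R4 − (2/5)·R2: [0, 0, -17/5, 17/5, 11/5, 10]
R4 ← R4 − (1/3)·R3: [0, 0, 0, 0, 7, 21]
The echelon form has 4 nonzero rows, and every pivot lies in the first 5 columns, so rank(T) = rank([T|b]) = 4.
The system is consistent.

yes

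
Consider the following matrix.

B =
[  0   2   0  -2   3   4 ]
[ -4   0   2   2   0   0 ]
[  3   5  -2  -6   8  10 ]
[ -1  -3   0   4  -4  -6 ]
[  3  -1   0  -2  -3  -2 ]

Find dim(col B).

3

Row reduce to echelon form.
Swap R1 ↔ R2
R3 ← R3 + (3/4)·R1: [0, 5, -1/2, -9/2, 8, 10]
R4 ← R4 − (1/4)·R1: [0, -3, -1/2, 7/2, -4, -6]
R5 ← R5 + (3/4)·R1: [0, -1, 3/2, -1/2, -3, -2]
R3 ← R3 − (5/2)·R2: [0, 0, -1/2, 1/2, 1/2, 0]
R4 ← R4 + (3/2)·R2: [0, 0, -1/2, 1/2, 1/2, 0]
R5 ← R5 + (1/2)·R2: [0, 0, 3/2, -3/2, -3/2, 0]
R4 ← R4 − R3: [0, 0, 0, 0, 0, 0]
R5 ← R5 + (3)·R3: [0, 0, 0, 0, 0, 0]
Echelon form has 3 nonzero rows, so rank(B) = 3.
The column space has dimension equal to the rank: 3.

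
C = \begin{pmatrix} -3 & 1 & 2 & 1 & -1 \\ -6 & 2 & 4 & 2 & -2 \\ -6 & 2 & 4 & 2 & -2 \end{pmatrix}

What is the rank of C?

Row reduce to echelon form.
R2 ← R2 − (2)·R1: [0, 0, 0, 0, 0]
R3 ← R3 − (2)·R1: [0, 0, 0, 0, 0]
Echelon form has 1 nonzero row, so rank(C) = 1.

1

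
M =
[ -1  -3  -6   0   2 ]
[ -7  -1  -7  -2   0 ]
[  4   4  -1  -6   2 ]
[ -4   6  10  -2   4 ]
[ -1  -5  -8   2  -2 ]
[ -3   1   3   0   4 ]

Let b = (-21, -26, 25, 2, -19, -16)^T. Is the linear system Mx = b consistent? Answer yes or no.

yes

Row reduce the augmented matrix [M | b].
R2 ← R2 − (7)·R1: [0, 20, 35, -2, -14, 121]
R3 ← R3 + (4)·R1: [0, -8, -25, -6, 10, -59]
R4 ← R4 − (4)·R1: [0, 18, 34, -2, -4, 86]
R5 ← R5 − R1: [0, -2, -2, 2, -4, 2]
R6 ← R6 − (3)·R1: [0, 10, 21, 0, -2, 47]
R3 ← R3 + (2/5)·R2: [0, 0, -11, -34/5, 22/5, -53/5]
R4 ← R4 − (9/10)·R2: [0, 0, 5/2, -1/5, 43/5, -229/10]
R5 ← R5 + (1/10)·R2: [0, 0, 3/2, 9/5, -27/5, 141/10]
R6 ← R6 − (1/2)·R2: [0, 0, 7/2, 1, 5, -27/2]
R4 ← R4 + (5/22)·R3: [0, 0, 0, -96/55, 48/5, -1392/55]
R5 ← R5 + (3/22)·R3: [0, 0, 0, 48/55, -24/5, 696/55]
R6 ← R6 + (7/22)·R3: [0, 0, 0, -64/55, 32/5, -928/55]
R5 ← R5 + (1/2)·R4: [0, 0, 0, 0, 0, 0]
R6 ← R6 − (2/3)·R4: [0, 0, 0, 0, 0, 0]
The echelon form has 4 nonzero rows, and every pivot lies in the first 5 columns, so rank(M) = rank([M|b]) = 4.
The system is consistent.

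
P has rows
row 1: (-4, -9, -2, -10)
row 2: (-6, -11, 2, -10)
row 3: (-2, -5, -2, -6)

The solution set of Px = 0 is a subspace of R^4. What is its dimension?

Row reduce to echelon form.
R2 ← R2 − (3/2)·R1: [0, 5/2, 5, 5]
R3 ← R3 − (1/2)·R1: [0, -1/2, -1, -1]
R3 ← R3 + (1/5)·R2: [0, 0, 0, 0]
2 nonzero rows, so rank(P) = 2.
P has 4 columns; by rank–nullity, nullity = 4 − 2 = 2.

2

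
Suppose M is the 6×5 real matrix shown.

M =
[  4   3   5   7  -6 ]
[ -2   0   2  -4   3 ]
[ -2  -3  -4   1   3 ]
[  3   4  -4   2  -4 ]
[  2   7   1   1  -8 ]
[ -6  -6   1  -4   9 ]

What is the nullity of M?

0

Row reduce to echelon form.
R2 ← R2 + (1/2)·R1: [0, 3/2, 9/2, -1/2, 0]
R3 ← R3 + (1/2)·R1: [0, -3/2, -3/2, 9/2, 0]
R4 ← R4 − (3/4)·R1: [0, 7/4, -31/4, -13/4, 1/2]
R5 ← R5 − (1/2)·R1: [0, 11/2, -3/2, -5/2, -5]
R6 ← R6 + (3/2)·R1: [0, -3/2, 17/2, 13/2, 0]
R3 ← R3 + R2: [0, 0, 3, 4, 0]
R4 ← R4 − (7/6)·R2: [0, 0, -13, -8/3, 1/2]
R5 ← R5 − (11/3)·R2: [0, 0, -18, -2/3, -5]
R6 ← R6 + R2: [0, 0, 13, 6, 0]
R4 ← R4 + (13/3)·R3: [0, 0, 0, 44/3, 1/2]
R5 ← R5 + (6)·R3: [0, 0, 0, 70/3, -5]
R6 ← R6 − (13/3)·R3: [0, 0, 0, -34/3, 0]
R5 ← R5 − (35/22)·R4: [0, 0, 0, 0, -255/44]
R6 ← R6 + (17/22)·R4: [0, 0, 0, 0, 17/44]
R6 ← R6 + (1/15)·R5: [0, 0, 0, 0, 0]
5 nonzero rows, so rank(M) = 5.
M has 5 columns; by rank–nullity, nullity = 5 − 5 = 0.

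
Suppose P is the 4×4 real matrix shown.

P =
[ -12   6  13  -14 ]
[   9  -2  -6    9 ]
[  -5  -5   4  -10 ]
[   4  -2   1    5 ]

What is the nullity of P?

Row reduce to echelon form.
R2 ← R2 + (3/4)·R1: [0, 5/2, 15/4, -3/2]
R3 ← R3 − (5/12)·R1: [0, -15/2, -17/12, -25/6]
R4 ← R4 + (1/3)·R1: [0, 0, 16/3, 1/3]
R3 ← R3 + (3)·R2: [0, 0, 59/6, -26/3]
R4 ← R4 − (32/59)·R3: [0, 0, 0, 297/59]
4 nonzero rows, so rank(P) = 4.
P has 4 columns; by rank–nullity, nullity = 4 − 4 = 0.

0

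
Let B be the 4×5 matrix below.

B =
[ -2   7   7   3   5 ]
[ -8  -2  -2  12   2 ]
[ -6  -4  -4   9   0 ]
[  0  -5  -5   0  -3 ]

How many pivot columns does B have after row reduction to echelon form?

Row reduce to echelon form.
R2 ← R2 − (4)·R1: [0, -30, -30, 0, -18]
R3 ← R3 − (3)·R1: [0, -25, -25, 0, -15]
R3 ← R3 − (5/6)·R2: [0, 0, 0, 0, 0]
R4 ← R4 − (1/6)·R2: [0, 0, 0, 0, 0]
Echelon form has 2 nonzero rows, so rank(B) = 2.
Each nonzero row contributes one pivot column: 2 pivot columns.

2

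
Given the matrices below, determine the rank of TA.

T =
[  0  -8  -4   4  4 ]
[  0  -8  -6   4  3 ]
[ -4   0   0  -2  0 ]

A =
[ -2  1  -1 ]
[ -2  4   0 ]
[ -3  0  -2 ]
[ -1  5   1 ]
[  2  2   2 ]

First compute TA:
[[ 32,  -4,  20],
 [ 36,  -6,  22],
 [ 10, -14,   2]]
Now row reduce the product.
R2 ← R2 − (9/8)·R1: [0, -3/2, -1/2]
R3 ← R3 − (5/16)·R1: [0, -51/4, -17/4]
R3 ← R3 − (17/2)·R2: [0, 0, 0]
2 nonzero rows, so rank(TA) = 2.

2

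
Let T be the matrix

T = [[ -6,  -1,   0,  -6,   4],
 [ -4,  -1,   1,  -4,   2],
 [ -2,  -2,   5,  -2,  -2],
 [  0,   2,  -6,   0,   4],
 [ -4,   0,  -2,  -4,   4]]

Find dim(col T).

Row reduce to echelon form.
R2 ← R2 − (2/3)·R1: [0, -1/3, 1, 0, -2/3]
R3 ← R3 − (1/3)·R1: [0, -5/3, 5, 0, -10/3]
R5 ← R5 − (2/3)·R1: [0, 2/3, -2, 0, 4/3]
R3 ← R3 − (5)·R2: [0, 0, 0, 0, 0]
R4 ← R4 + (6)·R2: [0, 0, 0, 0, 0]
R5 ← R5 + (2)·R2: [0, 0, 0, 0, 0]
Echelon form has 2 nonzero rows, so rank(T) = 2.
The column space has dimension equal to the rank: 2.

2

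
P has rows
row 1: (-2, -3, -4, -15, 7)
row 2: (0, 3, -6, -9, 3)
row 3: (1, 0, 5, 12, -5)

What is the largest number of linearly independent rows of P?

Row reduce to echelon form.
R3 ← R3 + (1/2)·R1: [0, -3/2, 3, 9/2, -3/2]
R3 ← R3 + (1/2)·R2: [0, 0, 0, 0, 0]
Echelon form has 2 nonzero rows, so rank(P) = 2.
The rank gives the maximum number of linearly independent rows: 2.

2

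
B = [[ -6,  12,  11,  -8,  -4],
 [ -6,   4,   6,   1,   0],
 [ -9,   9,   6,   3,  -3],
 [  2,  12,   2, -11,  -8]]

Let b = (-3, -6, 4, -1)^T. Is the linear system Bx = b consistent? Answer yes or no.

no

Row reduce the augmented matrix [B | b].
R2 ← R2 − R1: [0, -8, -5, 9, 4, -3]
R3 ← R3 − (3/2)·R1: [0, -9, -21/2, 15, 3, 17/2]
R4 ← R4 + (1/3)·R1: [0, 16, 17/3, -41/3, -28/3, -2]
R3 ← R3 − (9/8)·R2: [0, 0, -39/8, 39/8, -3/2, 95/8]
R4 ← R4 + (2)·R2: [0, 0, -13/3, 13/3, -4/3, -8]
R4 ← R4 − (8/9)·R3: [0, 0, 0, 0, 0, -167/9]
The echelon form has 4 nonzero rows; the last pivot sits in the augmented column, so rank(B) = 3 but rank([B|b]) = 4.
Since the ranks differ, the system is inconsistent.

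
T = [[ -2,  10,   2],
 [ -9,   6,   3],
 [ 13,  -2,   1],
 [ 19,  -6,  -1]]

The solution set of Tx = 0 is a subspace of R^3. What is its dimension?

0

Row reduce to echelon form.
R2 ← R2 − (9/2)·R1: [0, -39, -6]
R3 ← R3 + (13/2)·R1: [0, 63, 14]
R4 ← R4 + (19/2)·R1: [0, 89, 18]
R3 ← R3 + (21/13)·R2: [0, 0, 56/13]
R4 ← R4 + (89/39)·R2: [0, 0, 56/13]
R4 ← R4 − R3: [0, 0, 0]
3 nonzero rows, so rank(T) = 3.
T has 3 columns; by rank–nullity, nullity = 3 − 3 = 0.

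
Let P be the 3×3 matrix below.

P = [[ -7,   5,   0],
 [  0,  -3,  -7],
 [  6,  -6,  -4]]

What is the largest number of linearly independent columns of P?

2

Row reduce to echelon form.
R3 ← R3 + (6/7)·R1: [0, -12/7, -4]
R3 ← R3 − (4/7)·R2: [0, 0, 0]
Echelon form has 2 nonzero rows, so rank(P) = 2.
The rank gives the maximum number of linearly independent columns: 2.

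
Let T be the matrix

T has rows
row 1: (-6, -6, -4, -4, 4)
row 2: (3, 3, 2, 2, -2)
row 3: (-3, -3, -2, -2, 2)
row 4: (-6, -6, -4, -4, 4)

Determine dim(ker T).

Row reduce to echelon form.
R2 ← R2 + (1/2)·R1: [0, 0, 0, 0, 0]
R3 ← R3 − (1/2)·R1: [0, 0, 0, 0, 0]
R4 ← R4 − R1: [0, 0, 0, 0, 0]
1 nonzero row, so rank(T) = 1.
T has 5 columns; by rank–nullity, nullity = 5 − 1 = 4.

4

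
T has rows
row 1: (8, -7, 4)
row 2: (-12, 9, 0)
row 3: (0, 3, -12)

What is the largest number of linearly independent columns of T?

Row reduce to echelon form.
R2 ← R2 + (3/2)·R1: [0, -3/2, 6]
R3 ← R3 + (2)·R2: [0, 0, 0]
Echelon form has 2 nonzero rows, so rank(T) = 2.
The rank gives the maximum number of linearly independent columns: 2.

2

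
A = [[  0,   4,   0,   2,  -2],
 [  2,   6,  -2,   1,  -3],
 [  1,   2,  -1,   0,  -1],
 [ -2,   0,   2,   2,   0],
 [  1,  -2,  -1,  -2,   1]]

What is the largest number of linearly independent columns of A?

2

Row reduce to echelon form.
Swap R1 ↔ R2
R3 ← R3 − (1/2)·R1: [0, -1, 0, -1/2, 1/2]
R4 ← R4 + R1: [0, 6, 0, 3, -3]
R5 ← R5 − (1/2)·R1: [0, -5, 0, -5/2, 5/2]
R3 ← R3 + (1/4)·R2: [0, 0, 0, 0, 0]
R4 ← R4 − (3/2)·R2: [0, 0, 0, 0, 0]
R5 ← R5 + (5/4)·R2: [0, 0, 0, 0, 0]
Echelon form has 2 nonzero rows, so rank(A) = 2.
The rank gives the maximum number of linearly independent columns: 2.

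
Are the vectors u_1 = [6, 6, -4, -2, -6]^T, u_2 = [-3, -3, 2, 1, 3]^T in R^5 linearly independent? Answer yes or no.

Form the matrix with these vectors as rows and row reduce.
R2 ← R2 + (1/2)·R1: [0, 0, 0, 0, 0]
1 nonzero row, so the 2 vectors span a space of dimension 1.
Since 1 < 2, the vectors are linearly dependent.

no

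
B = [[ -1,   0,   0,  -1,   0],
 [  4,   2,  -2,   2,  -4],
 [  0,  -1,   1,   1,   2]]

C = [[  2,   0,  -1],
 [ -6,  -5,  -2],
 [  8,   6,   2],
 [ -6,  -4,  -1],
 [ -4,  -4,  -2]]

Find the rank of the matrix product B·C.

2

First compute BC:
[[  4,   4,   2],
 [-16, -14,  -6],
 [  0,  -1,  -1]]
Now row reduce the product.
R2 ← R2 + (4)·R1: [0, 2, 2]
R3 ← R3 + (1/2)·R2: [0, 0, 0]
2 nonzero rows, so rank(BC) = 2.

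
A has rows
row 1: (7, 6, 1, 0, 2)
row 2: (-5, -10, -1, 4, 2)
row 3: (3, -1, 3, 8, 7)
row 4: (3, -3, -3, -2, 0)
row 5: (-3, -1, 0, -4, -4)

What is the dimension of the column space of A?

5

Row reduce to echelon form.
R2 ← R2 + (5/7)·R1: [0, -40/7, -2/7, 4, 24/7]
R3 ← R3 − (3/7)·R1: [0, -25/7, 18/7, 8, 43/7]
R4 ← R4 − (3/7)·R1: [0, -39/7, -24/7, -2, -6/7]
R5 ← R5 + (3/7)·R1: [0, 11/7, 3/7, -4, -22/7]
R3 ← R3 − (5/8)·R2: [0, 0, 11/4, 11/2, 4]
R4 ← R4 − (39/40)·R2: [0, 0, -63/20, -59/10, -21/5]
R5 ← R5 + (11/40)·R2: [0, 0, 7/20, -29/10, -11/5]
R4 ← R4 + (63/55)·R3: [0, 0, 0, 2/5, 21/55]
R5 ← R5 − (7/55)·R3: [0, 0, 0, -18/5, -149/55]
R5 ← R5 + (9)·R4: [0, 0, 0, 0, 8/11]
Echelon form has 5 nonzero rows, so rank(A) = 5.
The column space has dimension equal to the rank: 5.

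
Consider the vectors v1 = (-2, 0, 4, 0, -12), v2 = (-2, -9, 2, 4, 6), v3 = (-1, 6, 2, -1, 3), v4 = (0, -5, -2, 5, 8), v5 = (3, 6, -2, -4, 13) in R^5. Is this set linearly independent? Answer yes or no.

Form the matrix with these vectors as rows and row reduce.
R2 ← R2 − R1: [0, -9, -2, 4, 18]
R3 ← R3 − (1/2)·R1: [0, 6, 0, -1, 9]
R5 ← R5 + (3/2)·R1: [0, 6, 4, -4, -5]
R3 ← R3 + (2/3)·R2: [0, 0, -4/3, 5/3, 21]
R4 ← R4 − (5/9)·R2: [0, 0, -8/9, 25/9, -2]
R5 ← R5 + (2/3)·R2: [0, 0, 8/3, -4/3, 7]
R4 ← R4 − (2/3)·R3: [0, 0, 0, 5/3, -16]
R5 ← R5 + (2)·R3: [0, 0, 0, 2, 49]
R5 ← R5 − (6/5)·R4: [0, 0, 0, 0, 341/5]
5 nonzero rows, so the 5 vectors span a space of dimension 5.
Since 5 = 5, the vectors are linearly independent.

yes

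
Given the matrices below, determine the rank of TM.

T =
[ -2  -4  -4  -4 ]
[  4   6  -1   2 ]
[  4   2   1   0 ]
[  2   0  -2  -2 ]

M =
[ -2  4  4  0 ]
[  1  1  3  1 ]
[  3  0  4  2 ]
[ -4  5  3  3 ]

3

First compute TM:
[[  4, -32, -48, -24],
 [-13,  32,  36,  10],
 [ -3,  18,  26,   4],
 [ -2,  -2,  -6, -10]]
Now row reduce the product.
R2 ← R2 + (13/4)·R1: [0, -72, -120, -68]
R3 ← R3 + (3/4)·R1: [0, -6, -10, -14]
R4 ← R4 + (1/2)·R1: [0, -18, -30, -22]
R3 ← R3 − (1/12)·R2: [0, 0, 0, -25/3]
R4 ← R4 − (1/4)·R2: [0, 0, 0, -5]
R4 ← R4 − (3/5)·R3: [0, 0, 0, 0]
3 nonzero rows, so rank(TM) = 3.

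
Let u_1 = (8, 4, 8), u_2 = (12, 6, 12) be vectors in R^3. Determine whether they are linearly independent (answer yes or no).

Form the matrix with these vectors as rows and row reduce.
R2 ← R2 − (3/2)·R1: [0, 0, 0]
1 nonzero row, so the 2 vectors span a space of dimension 1.
Since 1 < 2, the vectors are linearly dependent.

no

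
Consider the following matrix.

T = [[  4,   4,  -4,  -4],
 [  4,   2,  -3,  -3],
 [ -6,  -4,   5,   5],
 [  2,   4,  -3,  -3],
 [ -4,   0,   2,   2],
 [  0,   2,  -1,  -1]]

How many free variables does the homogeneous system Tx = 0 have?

Row reduce to echelon form.
R2 ← R2 − R1: [0, -2, 1, 1]
R3 ← R3 + (3/2)·R1: [0, 2, -1, -1]
R4 ← R4 − (1/2)·R1: [0, 2, -1, -1]
R5 ← R5 + R1: [0, 4, -2, -2]
R3 ← R3 + R2: [0, 0, 0, 0]
R4 ← R4 + R2: [0, 0, 0, 0]
R5 ← R5 + (2)·R2: [0, 0, 0, 0]
R6 ← R6 + R2: [0, 0, 0, 0]
2 nonzero rows, so rank(T) = 2.
T has 4 columns; by rank–nullity, nullity = 4 − 2 = 2.

2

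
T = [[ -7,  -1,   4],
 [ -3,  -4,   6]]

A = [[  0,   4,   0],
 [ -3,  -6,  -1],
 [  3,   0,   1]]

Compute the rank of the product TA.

First compute TA:
[[ 15, -22,   5],
 [ 30,  12,  10]]
Now row reduce the product.
R2 ← R2 − (2)·R1: [0, 56, 0]
2 nonzero rows, so rank(TA) = 2.

2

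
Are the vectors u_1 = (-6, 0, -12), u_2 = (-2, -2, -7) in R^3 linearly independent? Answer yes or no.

yes

Form the matrix with these vectors as rows and row reduce.
R2 ← R2 − (1/3)·R1: [0, -2, -3]
2 nonzero rows, so the 2 vectors span a space of dimension 2.
Since 2 = 2, the vectors are linearly independent.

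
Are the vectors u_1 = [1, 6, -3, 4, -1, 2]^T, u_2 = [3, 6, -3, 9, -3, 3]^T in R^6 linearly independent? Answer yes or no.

yes

Form the matrix with these vectors as rows and row reduce.
R2 ← R2 − (3)·R1: [0, -12, 6, -3, 0, -3]
2 nonzero rows, so the 2 vectors span a space of dimension 2.
Since 2 = 2, the vectors are linearly independent.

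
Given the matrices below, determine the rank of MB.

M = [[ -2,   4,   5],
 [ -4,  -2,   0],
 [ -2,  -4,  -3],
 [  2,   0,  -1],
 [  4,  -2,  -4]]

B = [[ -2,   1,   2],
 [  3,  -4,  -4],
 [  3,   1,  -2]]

First compute MB:
[[ 31, -13, -30],
 [  2,   4,   0],
 [-17,  11,  18],
 [ -7,   1,   6],
 [-26,   8,  24]]
Now row reduce the product.
R2 ← R2 − (2/31)·R1: [0, 150/31, 60/31]
R3 ← R3 + (17/31)·R1: [0, 120/31, 48/31]
R4 ← R4 + (7/31)·R1: [0, -60/31, -24/31]
R5 ← R5 + (26/31)·R1: [0, -90/31, -36/31]
R3 ← R3 − (4/5)·R2: [0, 0, 0]
R4 ← R4 + (2/5)·R2: [0, 0, 0]
R5 ← R5 + (3/5)·R2: [0, 0, 0]
2 nonzero rows, so rank(MB) = 2.

2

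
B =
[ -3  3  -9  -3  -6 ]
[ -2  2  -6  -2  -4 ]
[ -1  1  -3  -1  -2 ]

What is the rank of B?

1

Row reduce to echelon form.
R2 ← R2 − (2/3)·R1: [0, 0, 0, 0, 0]
R3 ← R3 − (1/3)·R1: [0, 0, 0, 0, 0]
Echelon form has 1 nonzero row, so rank(B) = 1.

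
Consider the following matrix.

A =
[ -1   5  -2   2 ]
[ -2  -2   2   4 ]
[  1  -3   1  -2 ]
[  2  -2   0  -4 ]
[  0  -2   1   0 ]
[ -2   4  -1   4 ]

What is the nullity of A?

2

Row reduce to echelon form.
R2 ← R2 − (2)·R1: [0, -12, 6, 0]
R3 ← R3 + R1: [0, 2, -1, 0]
R4 ← R4 + (2)·R1: [0, 8, -4, 0]
R6 ← R6 − (2)·R1: [0, -6, 3, 0]
R3 ← R3 + (1/6)·R2: [0, 0, 0, 0]
R4 ← R4 + (2/3)·R2: [0, 0, 0, 0]
R5 ← R5 − (1/6)·R2: [0, 0, 0, 0]
R6 ← R6 − (1/2)·R2: [0, 0, 0, 0]
2 nonzero rows, so rank(A) = 2.
A has 4 columns; by rank–nullity, nullity = 4 − 2 = 2.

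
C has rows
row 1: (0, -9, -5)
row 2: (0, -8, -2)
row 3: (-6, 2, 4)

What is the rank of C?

Row reduce to echelon form.
Swap R1 ↔ R3
R3 ← R3 − (9/8)·R2: [0, 0, -11/4]
Echelon form has 3 nonzero rows, so rank(C) = 3.

3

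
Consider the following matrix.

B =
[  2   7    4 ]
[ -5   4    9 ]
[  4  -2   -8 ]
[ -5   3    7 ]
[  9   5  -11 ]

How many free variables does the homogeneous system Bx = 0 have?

Row reduce to echelon form.
R2 ← R2 + (5/2)·R1: [0, 43/2, 19]
R3 ← R3 − (2)·R1: [0, -16, -16]
R4 ← R4 + (5/2)·R1: [0, 41/2, 17]
R5 ← R5 − (9/2)·R1: [0, -53/2, -29]
R3 ← R3 + (32/43)·R2: [0, 0, -80/43]
R4 ← R4 − (41/43)·R2: [0, 0, -48/43]
R5 ← R5 + (53/43)·R2: [0, 0, -240/43]
R4 ← R4 − (3/5)·R3: [0, 0, 0]
R5 ← R5 − (3)·R3: [0, 0, 0]
3 nonzero rows, so rank(B) = 3.
B has 3 columns; by rank–nullity, nullity = 3 − 3 = 0.

0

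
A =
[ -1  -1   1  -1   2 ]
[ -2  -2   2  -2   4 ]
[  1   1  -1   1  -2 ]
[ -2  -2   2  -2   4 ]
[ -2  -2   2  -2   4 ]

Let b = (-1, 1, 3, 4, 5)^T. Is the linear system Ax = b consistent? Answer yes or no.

Row reduce the augmented matrix [A | b].
R2 ← R2 − (2)·R1: [0, 0, 0, 0, 0, 3]
R3 ← R3 + R1: [0, 0, 0, 0, 0, 2]
R4 ← R4 − (2)·R1: [0, 0, 0, 0, 0, 6]
R5 ← R5 − (2)·R1: [0, 0, 0, 0, 0, 7]
R3 ← R3 − (2/3)·R2: [0, 0, 0, 0, 0, 0]
R4 ← R4 − (2)·R2: [0, 0, 0, 0, 0, 0]
R5 ← R5 − (7/3)·R2: [0, 0, 0, 0, 0, 0]
The echelon form has 2 nonzero rows; the last pivot sits in the augmented column, so rank(A) = 1 but rank([A|b]) = 2.
Since the ranks differ, the system is inconsistent.

no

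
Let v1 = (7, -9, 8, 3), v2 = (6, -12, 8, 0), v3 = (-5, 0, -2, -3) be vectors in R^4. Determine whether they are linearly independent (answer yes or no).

Form the matrix with these vectors as rows and row reduce.
R2 ← R2 − (6/7)·R1: [0, -30/7, 8/7, -18/7]
R3 ← R3 + (5/7)·R1: [0, -45/7, 26/7, -6/7]
R3 ← R3 − (3/2)·R2: [0, 0, 2, 3]
3 nonzero rows, so the 3 vectors span a space of dimension 3.
Since 3 = 3, the vectors are linearly independent.

yes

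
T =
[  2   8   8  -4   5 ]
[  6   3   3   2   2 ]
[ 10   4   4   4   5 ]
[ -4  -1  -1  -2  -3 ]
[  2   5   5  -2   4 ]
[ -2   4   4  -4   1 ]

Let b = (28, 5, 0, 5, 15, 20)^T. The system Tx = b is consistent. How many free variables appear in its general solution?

2

Row reduce the augmented matrix [T | b].
R2 ← R2 − (3)·R1: [0, -21, -21, 14, -13, -79]
R3 ← R3 − (5)·R1: [0, -36, -36, 24, -20, -140]
R4 ← R4 + (2)·R1: [0, 15, 15, -10, 7, 61]
R5 ← R5 − R1: [0, -3, -3, 2, -1, -13]
R6 ← R6 + R1: [0, 12, 12, -8, 6, 48]
R3 ← R3 − (12/7)·R2: [0, 0, 0, 0, 16/7, -32/7]
R4 ← R4 + (5/7)·R2: [0, 0, 0, 0, -16/7, 32/7]
R5 ← R5 − (1/7)·R2: [0, 0, 0, 0, 6/7, -12/7]
R6 ← R6 + (4/7)·R2: [0, 0, 0, 0, -10/7, 20/7]
R4 ← R4 + R3: [0, 0, 0, 0, 0, 0]
R5 ← R5 − (3/8)·R3: [0, 0, 0, 0, 0, 0]
R6 ← R6 + (5/8)·R3: [0, 0, 0, 0, 0, 0]
The echelon form has 3 nonzero rows, and every pivot lies in the first 5 columns, so rank(T) = rank([T|b]) = 3.
The system is consistent.
Free variables = (unknowns) − (rank) = 5 − 3 = 2.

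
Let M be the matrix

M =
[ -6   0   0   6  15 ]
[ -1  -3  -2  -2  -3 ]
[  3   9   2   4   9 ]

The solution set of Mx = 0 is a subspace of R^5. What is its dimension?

Row reduce to echelon form.
R2 ← R2 − (1/6)·R1: [0, -3, -2, -3, -11/2]
R3 ← R3 + (1/2)·R1: [0, 9, 2, 7, 33/2]
R3 ← R3 + (3)·R2: [0, 0, -4, -2, 0]
3 nonzero rows, so rank(M) = 3.
M has 5 columns; by rank–nullity, nullity = 5 − 3 = 2.

2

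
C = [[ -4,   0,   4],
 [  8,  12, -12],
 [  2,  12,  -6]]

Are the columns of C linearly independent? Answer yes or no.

Row reduce C to echelon form.
R2 ← R2 + (2)·R1: [0, 12, -4]
R3 ← R3 + (1/2)·R1: [0, 12, -4]
R3 ← R3 − R2: [0, 0, 0]
2 pivots among 3 columns.
Only 2 < 3 pivot columns, so the columns are linearly dependent.

no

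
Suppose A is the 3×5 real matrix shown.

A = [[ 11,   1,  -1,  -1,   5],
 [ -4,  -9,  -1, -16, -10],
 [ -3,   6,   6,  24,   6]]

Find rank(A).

Row reduce to echelon form.
R2 ← R2 + (4/11)·R1: [0, -95/11, -15/11, -180/11, -90/11]
R3 ← R3 + (3/11)·R1: [0, 69/11, 63/11, 261/11, 81/11]
R3 ← R3 + (69/95)·R2: [0, 0, 90/19, 225/19, 27/19]
Echelon form has 3 nonzero rows, so rank(A) = 3.

3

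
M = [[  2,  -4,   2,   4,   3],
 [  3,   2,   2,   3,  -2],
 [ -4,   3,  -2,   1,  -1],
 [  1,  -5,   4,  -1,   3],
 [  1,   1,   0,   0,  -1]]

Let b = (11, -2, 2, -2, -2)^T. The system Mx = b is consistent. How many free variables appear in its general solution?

1

Row reduce the augmented matrix [M | b].
R2 ← R2 − (3/2)·R1: [0, 8, -1, -3, -13/2, -37/2]
R3 ← R3 + (2)·R1: [0, -5, 2, 9, 5, 24]
R4 ← R4 − (1/2)·R1: [0, -3, 3, -3, 3/2, -15/2]
R5 ← R5 − (1/2)·R1: [0, 3, -1, -2, -5/2, -15/2]
R3 ← R3 + (5/8)·R2: [0, 0, 11/8, 57/8, 15/16, 199/16]
R4 ← R4 + (3/8)·R2: [0, 0, 21/8, -33/8, -15/16, -231/16]
R5 ← R5 − (3/8)·R2: [0, 0, -5/8, -7/8, -1/16, -9/16]
R4 ← R4 − (21/11)·R3: [0, 0, 0, -195/11, -30/11, -420/11]
R5 ← R5 + (5/11)·R3: [0, 0, 0, 26/11, 4/11, 56/11]
R5 ← R5 + (2/15)·R4: [0, 0, 0, 0, 0, 0]
The echelon form has 4 nonzero rows, and every pivot lies in the first 5 columns, so rank(M) = rank([M|b]) = 4.
The system is consistent.
Free variables = (unknowns) − (rank) = 5 − 4 = 1.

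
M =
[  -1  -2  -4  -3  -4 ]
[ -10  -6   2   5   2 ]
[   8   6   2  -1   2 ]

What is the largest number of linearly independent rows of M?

2

Row reduce to echelon form.
R2 ← R2 − (10)·R1: [0, 14, 42, 35, 42]
R3 ← R3 + (8)·R1: [0, -10, -30, -25, -30]
R3 ← R3 + (5/7)·R2: [0, 0, 0, 0, 0]
Echelon form has 2 nonzero rows, so rank(M) = 2.
The rank gives the maximum number of linearly independent rows: 2.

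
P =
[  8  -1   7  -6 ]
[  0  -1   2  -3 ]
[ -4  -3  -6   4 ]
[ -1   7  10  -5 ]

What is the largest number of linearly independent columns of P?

Row reduce to echelon form.
R3 ← R3 + (1/2)·R1: [0, -7/2, -5/2, 1]
R4 ← R4 + (1/8)·R1: [0, 55/8, 87/8, -23/4]
R3 ← R3 − (7/2)·R2: [0, 0, -19/2, 23/2]
R4 ← R4 + (55/8)·R2: [0, 0, 197/8, -211/8]
R4 ← R4 + (197/76)·R3: [0, 0, 0, 261/76]
Echelon form has 4 nonzero rows, so rank(P) = 4.
The rank gives the maximum number of linearly independent columns: 4.

4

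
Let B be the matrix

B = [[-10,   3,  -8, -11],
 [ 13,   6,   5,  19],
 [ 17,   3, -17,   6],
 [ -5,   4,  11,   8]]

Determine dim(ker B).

Row reduce to echelon form.
R2 ← R2 + (13/10)·R1: [0, 99/10, -27/5, 47/10]
R3 ← R3 + (17/10)·R1: [0, 81/10, -153/5, -127/10]
R4 ← R4 − (1/2)·R1: [0, 5/2, 15, 27/2]
R3 ← R3 − (9/11)·R2: [0, 0, -288/11, -182/11]
R4 ← R4 − (25/99)·R2: [0, 0, 180/11, 1219/99]
R4 ← R4 + (5/8)·R3: [0, 0, 0, 71/36]
4 nonzero rows, so rank(B) = 4.
B has 4 columns; by rank–nullity, nullity = 4 − 4 = 0.

0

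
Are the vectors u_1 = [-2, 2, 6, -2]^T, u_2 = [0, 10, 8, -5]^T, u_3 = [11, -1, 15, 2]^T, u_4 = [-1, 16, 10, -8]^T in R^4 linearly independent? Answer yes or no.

Form the matrix with these vectors as rows and row reduce.
R3 ← R3 + (11/2)·R1: [0, 10, 48, -9]
R4 ← R4 − (1/2)·R1: [0, 15, 7, -7]
R3 ← R3 − R2: [0, 0, 40, -4]
R4 ← R4 − (3/2)·R2: [0, 0, -5, 1/2]
R4 ← R4 + (1/8)·R3: [0, 0, 0, 0]
3 nonzero rows, so the 4 vectors span a space of dimension 3.
Since 3 < 4, the vectors are linearly dependent.

no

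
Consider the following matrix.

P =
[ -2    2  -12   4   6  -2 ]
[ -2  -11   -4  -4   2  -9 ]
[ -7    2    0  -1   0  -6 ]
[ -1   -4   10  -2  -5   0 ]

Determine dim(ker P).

2

Row reduce to echelon form.
R2 ← R2 − R1: [0, -13, 8, -8, -4, -7]
R3 ← R3 − (7/2)·R1: [0, -5, 42, -15, -21, 1]
R4 ← R4 − (1/2)·R1: [0, -5, 16, -4, -8, 1]
R3 ← R3 − (5/13)·R2: [0, 0, 506/13, -155/13, -253/13, 48/13]
R4 ← R4 − (5/13)·R2: [0, 0, 168/13, -12/13, -84/13, 48/13]
R4 ← R4 − (84/253)·R3: [0, 0, 0, 768/253, 0, 624/253]
4 nonzero rows, so rank(P) = 4.
P has 6 columns; by rank–nullity, nullity = 6 − 4 = 2.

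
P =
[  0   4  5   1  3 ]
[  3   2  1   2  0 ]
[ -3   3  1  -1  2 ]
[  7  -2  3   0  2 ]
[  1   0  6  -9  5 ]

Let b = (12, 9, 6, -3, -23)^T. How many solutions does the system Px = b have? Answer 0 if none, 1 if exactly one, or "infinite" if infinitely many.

1

Row reduce the augmented matrix [P | b].
Swap R1 ↔ R2
R3 ← R3 + R1: [0, 5, 2, 1, 2, 15]
R4 ← R4 − (7/3)·R1: [0, -20/3, 2/3, -14/3, 2, -24]
R5 ← R5 − (1/3)·R1: [0, -2/3, 17/3, -29/3, 5, -26]
R3 ← R3 − (5/4)·R2: [0, 0, -17/4, -1/4, -7/4, 0]
R4 ← R4 + (5/3)·R2: [0, 0, 9, -3, 7, -4]
R5 ← R5 + (1/6)·R2: [0, 0, 13/2, -19/2, 11/2, -24]
R4 ← R4 + (36/17)·R3: [0, 0, 0, -60/17, 56/17, -4]
R5 ← R5 + (26/17)·R3: [0, 0, 0, -168/17, 48/17, -24]
R5 ← R5 − (14/5)·R4: [0, 0, 0, 0, -32/5, -64/5]
The echelon form has 5 nonzero rows, and every pivot lies in the first 5 columns, so rank(P) = rank([P|b]) = 5.
The system is consistent.
rank = 5 = number of unknowns, so the solution is unique.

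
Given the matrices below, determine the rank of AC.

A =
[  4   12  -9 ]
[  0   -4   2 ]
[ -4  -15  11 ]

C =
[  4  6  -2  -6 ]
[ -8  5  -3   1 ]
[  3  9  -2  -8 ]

First compute AC:
[[-107,   3, -26,  60],
 [ 38,  -2,   8, -20],
 [137,   0,  31, -79]]
Now row reduce the product.
R2 ← R2 + (38/107)·R1: [0, -100/107, -132/107, 140/107]
R3 ← R3 + (137/107)·R1: [0, 411/107, -245/107, -233/107]
R3 ← R3 + (411/100)·R2: [0, 0, -184/25, 16/5]
3 nonzero rows, so rank(AC) = 3.

3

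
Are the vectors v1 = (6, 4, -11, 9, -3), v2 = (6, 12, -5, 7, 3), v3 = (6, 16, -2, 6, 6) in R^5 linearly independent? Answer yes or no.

Form the matrix with these vectors as rows and row reduce.
R2 ← R2 − R1: [0, 8, 6, -2, 6]
R3 ← R3 − R1: [0, 12, 9, -3, 9]
R3 ← R3 − (3/2)·R2: [0, 0, 0, 0, 0]
2 nonzero rows, so the 3 vectors span a space of dimension 2.
Since 2 < 3, the vectors are linearly dependent.

no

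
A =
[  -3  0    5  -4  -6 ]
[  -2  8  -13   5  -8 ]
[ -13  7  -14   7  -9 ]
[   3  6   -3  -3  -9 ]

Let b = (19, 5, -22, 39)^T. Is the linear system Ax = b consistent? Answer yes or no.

Row reduce the augmented matrix [A | b].
R2 ← R2 − (2/3)·R1: [0, 8, -49/3, 23/3, -4, -23/3]
R3 ← R3 − (13/3)·R1: [0, 7, -107/3, 73/3, 17, -313/3]
R4 ← R4 + R1: [0, 6, 2, -7, -15, 58]
R3 ← R3 − (7/8)·R2: [0, 0, -171/8, 141/8, 41/2, -781/8]
R4 ← R4 − (3/4)·R2: [0, 0, 57/4, -51/4, -12, 255/4]
R4 ← R4 + (2/3)·R3: [0, 0, 0, -1, 5/3, -4/3]
The echelon form has 4 nonzero rows, and every pivot lies in the first 5 columns, so rank(A) = rank([A|b]) = 4.
The system is consistent.

yes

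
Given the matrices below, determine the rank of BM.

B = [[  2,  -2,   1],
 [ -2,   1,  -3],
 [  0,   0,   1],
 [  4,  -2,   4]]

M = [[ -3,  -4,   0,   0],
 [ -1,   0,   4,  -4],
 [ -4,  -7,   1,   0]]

First compute BM:
[[ -8, -15,  -7,   8],
 [ 17,  29,   1,  -4],
 [ -4,  -7,   1,   0],
 [-26, -44,  -4,   8]]
Now row reduce the product.
R2 ← R2 + (17/8)·R1: [0, -23/8, -111/8, 13]
R3 ← R3 − (1/2)·R1: [0, 1/2, 9/2, -4]
R4 ← R4 − (13/4)·R1: [0, 19/4, 75/4, -18]
R3 ← R3 + (4/23)·R2: [0, 0, 48/23, -40/23]
R4 ← R4 + (38/23)·R2: [0, 0, -96/23, 80/23]
R4 ← R4 + (2)·R3: [0, 0, 0, 0]
3 nonzero rows, so rank(BM) = 3.

3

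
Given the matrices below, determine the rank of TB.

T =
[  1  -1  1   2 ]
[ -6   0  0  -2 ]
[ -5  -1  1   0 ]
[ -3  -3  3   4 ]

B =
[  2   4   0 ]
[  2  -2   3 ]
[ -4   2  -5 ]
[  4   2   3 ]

First compute TB:
[[  4,  12,  -2],
 [-20, -28,  -6],
 [-16, -16,  -8],
 [ -8,   8, -12]]
Now row reduce the product.
R2 ← R2 + (5)·R1: [0, 32, -16]
R3 ← R3 + (4)·R1: [0, 32, -16]
R4 ← R4 + (2)·R1: [0, 32, -16]
R3 ← R3 − R2: [0, 0, 0]
R4 ← R4 − R2: [0, 0, 0]
2 nonzero rows, so rank(TB) = 2.

2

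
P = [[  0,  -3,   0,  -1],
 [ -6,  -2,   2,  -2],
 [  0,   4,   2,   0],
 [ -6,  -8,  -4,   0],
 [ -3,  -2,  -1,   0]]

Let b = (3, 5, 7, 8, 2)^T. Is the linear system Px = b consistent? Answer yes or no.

no

Row reduce the augmented matrix [P | b].
Swap R1 ↔ R2
R4 ← R4 − R1: [0, -6, -6, 2, 3]
R5 ← R5 − (1/2)·R1: [0, -1, -2, 1, -1/2]
R3 ← R3 + (4/3)·R2: [0, 0, 2, -4/3, 11]
R4 ← R4 − (2)·R2: [0, 0, -6, 4, -3]
R5 ← R5 − (1/3)·R2: [0, 0, -2, 4/3, -3/2]
R4 ← R4 + (3)·R3: [0, 0, 0, 0, 30]
R5 ← R5 + R3: [0, 0, 0, 0, 19/2]
R5 ← R5 − (19/60)·R4: [0, 0, 0, 0, 0]
The echelon form has 4 nonzero rows; the last pivot sits in the augmented column, so rank(P) = 3 but rank([P|b]) = 4.
Since the ranks differ, the system is inconsistent.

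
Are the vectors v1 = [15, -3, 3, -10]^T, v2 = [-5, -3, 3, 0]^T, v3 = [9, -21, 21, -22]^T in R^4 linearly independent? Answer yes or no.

no

Form the matrix with these vectors as rows and row reduce.
R2 ← R2 + (1/3)·R1: [0, -4, 4, -10/3]
R3 ← R3 − (3/5)·R1: [0, -96/5, 96/5, -16]
R3 ← R3 − (24/5)·R2: [0, 0, 0, 0]
2 nonzero rows, so the 3 vectors span a space of dimension 2.
Since 2 < 3, the vectors are linearly dependent.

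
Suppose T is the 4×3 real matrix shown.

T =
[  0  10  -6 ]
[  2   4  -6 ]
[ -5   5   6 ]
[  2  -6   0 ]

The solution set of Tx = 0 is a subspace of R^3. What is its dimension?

Row reduce to echelon form.
Swap R1 ↔ R2
R3 ← R3 + (5/2)·R1: [0, 15, -9]
R4 ← R4 − R1: [0, -10, 6]
R3 ← R3 − (3/2)·R2: [0, 0, 0]
R4 ← R4 + R2: [0, 0, 0]
2 nonzero rows, so rank(T) = 2.
T has 3 columns; by rank–nullity, nullity = 3 − 2 = 1.

1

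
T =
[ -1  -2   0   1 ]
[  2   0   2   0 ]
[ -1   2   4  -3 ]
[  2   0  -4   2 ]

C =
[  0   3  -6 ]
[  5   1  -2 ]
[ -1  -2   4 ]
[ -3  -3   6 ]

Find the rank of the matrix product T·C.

First compute TC:
[[-13,  -8,  16],
 [ -2,   2,  -4],
 [ 15,   0,   0],
 [ -2,   8, -16]]
Now row reduce the product.
R2 ← R2 − (2/13)·R1: [0, 42/13, -84/13]
R3 ← R3 + (15/13)·R1: [0, -120/13, 240/13]
R4 ← R4 − (2/13)·R1: [0, 120/13, -240/13]
R3 ← R3 + (20/7)·R2: [0, 0, 0]
R4 ← R4 − (20/7)·R2: [0, 0, 0]
2 nonzero rows, so rank(TC) = 2.

2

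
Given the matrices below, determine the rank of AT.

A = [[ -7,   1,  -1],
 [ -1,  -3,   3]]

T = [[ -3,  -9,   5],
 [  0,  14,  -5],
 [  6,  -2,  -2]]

First compute AT:
[[ 15,  79, -38],
 [ 21, -39,   4]]
Now row reduce the product.
R2 ← R2 − (7/5)·R1: [0, -748/5, 286/5]
2 nonzero rows, so rank(AT) = 2.

2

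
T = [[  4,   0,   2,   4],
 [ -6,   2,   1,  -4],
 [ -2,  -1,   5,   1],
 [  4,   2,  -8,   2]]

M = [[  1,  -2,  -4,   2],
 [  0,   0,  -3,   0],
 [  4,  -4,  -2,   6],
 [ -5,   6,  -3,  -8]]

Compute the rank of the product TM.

First compute TM:
[[ -8,   8, -32, -12],
 [ 18, -16,  28,  26],
 [ 13, -10,  -2,  18],
 [-38,  36, -12, -56]]
Now row reduce the product.
R2 ← R2 + (9/4)·R1: [0, 2, -44, -1]
R3 ← R3 + (13/8)·R1: [0, 3, -54, -3/2]
R4 ← R4 − (19/4)·R1: [0, -2, 140, 1]
R3 ← R3 − (3/2)·R2: [0, 0, 12, 0]
R4 ← R4 + R2: [0, 0, 96, 0]
R4 ← R4 − (8)·R3: [0, 0, 0, 0]
3 nonzero rows, so rank(TM) = 3.

3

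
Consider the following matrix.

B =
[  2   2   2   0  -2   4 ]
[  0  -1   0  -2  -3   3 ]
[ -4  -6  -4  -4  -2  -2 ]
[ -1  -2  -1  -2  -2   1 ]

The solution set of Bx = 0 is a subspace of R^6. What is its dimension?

4

Row reduce to echelon form.
R3 ← R3 + (2)·R1: [0, -2, 0, -4, -6, 6]
R4 ← R4 + (1/2)·R1: [0, -1, 0, -2, -3, 3]
R3 ← R3 − (2)·R2: [0, 0, 0, 0, 0, 0]
R4 ← R4 − R2: [0, 0, 0, 0, 0, 0]
2 nonzero rows, so rank(B) = 2.
B has 6 columns; by rank–nullity, nullity = 6 − 2 = 4.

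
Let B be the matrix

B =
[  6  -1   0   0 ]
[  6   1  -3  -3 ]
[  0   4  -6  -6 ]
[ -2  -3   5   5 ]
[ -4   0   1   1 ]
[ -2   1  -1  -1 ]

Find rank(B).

Row reduce to echelon form.
R2 ← R2 − R1: [0, 2, -3, -3]
R4 ← R4 + (1/3)·R1: [0, -10/3, 5, 5]
R5 ← R5 + (2/3)·R1: [0, -2/3, 1, 1]
R6 ← R6 + (1/3)·R1: [0, 2/3, -1, -1]
R3 ← R3 − (2)·R2: [0, 0, 0, 0]
R4 ← R4 + (5/3)·R2: [0, 0, 0, 0]
R5 ← R5 + (1/3)·R2: [0, 0, 0, 0]
R6 ← R6 − (1/3)·R2: [0, 0, 0, 0]
Echelon form has 2 nonzero rows, so rank(B) = 2.

2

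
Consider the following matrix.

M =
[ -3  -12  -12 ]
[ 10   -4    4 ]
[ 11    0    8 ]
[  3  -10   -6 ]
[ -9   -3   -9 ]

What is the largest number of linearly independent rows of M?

2

Row reduce to echelon form.
R2 ← R2 + (10/3)·R1: [0, -44, -36]
R3 ← R3 + (11/3)·R1: [0, -44, -36]
R4 ← R4 + R1: [0, -22, -18]
R5 ← R5 − (3)·R1: [0, 33, 27]
R3 ← R3 − R2: [0, 0, 0]
R4 ← R4 − (1/2)·R2: [0, 0, 0]
R5 ← R5 + (3/4)·R2: [0, 0, 0]
Echelon form has 2 nonzero rows, so rank(M) = 2.
The rank gives the maximum number of linearly independent rows: 2.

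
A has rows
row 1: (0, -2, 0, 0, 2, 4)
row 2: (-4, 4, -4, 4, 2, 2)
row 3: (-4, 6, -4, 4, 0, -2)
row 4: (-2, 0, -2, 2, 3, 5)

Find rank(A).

2

Row reduce to echelon form.
Swap R1 ↔ R2
R3 ← R3 − R1: [0, 2, 0, 0, -2, -4]
R4 ← R4 − (1/2)·R1: [0, -2, 0, 0, 2, 4]
R3 ← R3 + R2: [0, 0, 0, 0, 0, 0]
R4 ← R4 − R2: [0, 0, 0, 0, 0, 0]
Echelon form has 2 nonzero rows, so rank(A) = 2.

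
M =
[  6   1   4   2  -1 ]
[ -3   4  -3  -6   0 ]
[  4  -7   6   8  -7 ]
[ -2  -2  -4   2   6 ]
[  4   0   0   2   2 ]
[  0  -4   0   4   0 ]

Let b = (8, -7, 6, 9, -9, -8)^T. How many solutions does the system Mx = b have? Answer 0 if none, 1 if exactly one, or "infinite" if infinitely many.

Row reduce the augmented matrix [M | b].
R2 ← R2 + (1/2)·R1: [0, 9/2, -1, -5, -1/2, -3]
R3 ← R3 − (2/3)·R1: [0, -23/3, 10/3, 20/3, -19/3, 2/3]
R4 ← R4 + (1/3)·R1: [0, -5/3, -8/3, 8/3, 17/3, 35/3]
R5 ← R5 − (2/3)·R1: [0, -2/3, -8/3, 2/3, 8/3, -43/3]
R3 ← R3 + (46/27)·R2: [0, 0, 44/27, -50/27, -194/27, -40/9]
R4 ← R4 + (10/27)·R2: [0, 0, -82/27, 22/27, 148/27, 95/9]
R5 ← R5 + (4/27)·R2: [0, 0, -76/27, -2/27, 70/27, -133/9]
R6 ← R6 + (8/9)·R2: [0, 0, -8/9, -4/9, -4/9, -32/3]
R4 ← R4 + (41/22)·R3: [0, 0, 0, -29/11, -87/11, 25/11]
R5 ← R5 + (19/11)·R3: [0, 0, 0, -36/11, -108/11, -247/11]
R6 ← R6 + (6/11)·R3: [0, 0, 0, -16/11, -48/11, -144/11]
R5 ← R5 − (36/29)·R4: [0, 0, 0, 0, 0, -733/29]
R6 ← R6 − (16/29)·R4: [0, 0, 0, 0, 0, -416/29]
R6 ← R6 − (416/733)·R5: [0, 0, 0, 0, 0, 0]
The echelon form has 5 nonzero rows; the last pivot sits in the augmented column, so rank(M) = 4 but rank([M|b]) = 5.
Since the ranks differ, the system is inconsistent.
It has no solutions.

0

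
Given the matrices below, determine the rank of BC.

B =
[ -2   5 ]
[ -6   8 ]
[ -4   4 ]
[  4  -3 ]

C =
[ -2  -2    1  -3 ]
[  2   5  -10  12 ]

First compute BC:
[[ 14,  29, -52,  66],
 [ 28,  52, -86, 114],
 [ 16,  28, -44,  60],
 [-14, -23,  34, -48]]
Now row reduce the product.
R2 ← R2 − (2)·R1: [0, -6, 18, -18]
R3 ← R3 − (8/7)·R1: [0, -36/7, 108/7, -108/7]
R4 ← R4 + R1: [0, 6, -18, 18]
R3 ← R3 − (6/7)·R2: [0, 0, 0, 0]
R4 ← R4 + R2: [0, 0, 0, 0]
2 nonzero rows, so rank(BC) = 2.

2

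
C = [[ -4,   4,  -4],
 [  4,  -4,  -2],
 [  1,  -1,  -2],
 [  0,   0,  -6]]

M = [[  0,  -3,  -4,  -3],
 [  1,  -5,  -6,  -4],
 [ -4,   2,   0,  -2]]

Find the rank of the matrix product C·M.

2

First compute CM:
[[ 20, -16,  -8,   4],
 [  4,   4,   8,   8],
 [  7,  -2,   2,   5],
 [ 24, -12,   0,  12]]
Now row reduce the product.
R2 ← R2 − (1/5)·R1: [0, 36/5, 48/5, 36/5]
R3 ← R3 − (7/20)·R1: [0, 18/5, 24/5, 18/5]
R4 ← R4 − (6/5)·R1: [0, 36/5, 48/5, 36/5]
R3 ← R3 − (1/2)·R2: [0, 0, 0, 0]
R4 ← R4 − R2: [0, 0, 0, 0]
2 nonzero rows, so rank(CM) = 2.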